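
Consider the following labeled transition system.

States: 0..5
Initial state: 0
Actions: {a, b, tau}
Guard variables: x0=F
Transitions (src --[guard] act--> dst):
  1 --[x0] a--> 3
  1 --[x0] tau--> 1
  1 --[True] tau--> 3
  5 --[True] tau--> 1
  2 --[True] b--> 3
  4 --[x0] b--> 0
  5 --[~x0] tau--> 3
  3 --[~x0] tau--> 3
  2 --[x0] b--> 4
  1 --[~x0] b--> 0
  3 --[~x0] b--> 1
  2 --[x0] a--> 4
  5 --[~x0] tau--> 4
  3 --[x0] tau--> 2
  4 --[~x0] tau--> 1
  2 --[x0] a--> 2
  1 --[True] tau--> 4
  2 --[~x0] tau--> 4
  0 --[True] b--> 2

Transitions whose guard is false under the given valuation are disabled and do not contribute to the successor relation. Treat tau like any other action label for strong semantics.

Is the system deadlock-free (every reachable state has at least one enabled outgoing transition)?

Answer: DEADLOCK-FREE

Trace:
R = {0,1,2,3,4}
  0: b→2  [1 exit(s)]
  1: b→0  tau→3  tau→4  [3 exit(s)]
  2: b→3  tau→4  [2 exit(s)]
  3: b→1  tau→3  [2 exit(s)]
  4: tau→1  [1 exit(s)]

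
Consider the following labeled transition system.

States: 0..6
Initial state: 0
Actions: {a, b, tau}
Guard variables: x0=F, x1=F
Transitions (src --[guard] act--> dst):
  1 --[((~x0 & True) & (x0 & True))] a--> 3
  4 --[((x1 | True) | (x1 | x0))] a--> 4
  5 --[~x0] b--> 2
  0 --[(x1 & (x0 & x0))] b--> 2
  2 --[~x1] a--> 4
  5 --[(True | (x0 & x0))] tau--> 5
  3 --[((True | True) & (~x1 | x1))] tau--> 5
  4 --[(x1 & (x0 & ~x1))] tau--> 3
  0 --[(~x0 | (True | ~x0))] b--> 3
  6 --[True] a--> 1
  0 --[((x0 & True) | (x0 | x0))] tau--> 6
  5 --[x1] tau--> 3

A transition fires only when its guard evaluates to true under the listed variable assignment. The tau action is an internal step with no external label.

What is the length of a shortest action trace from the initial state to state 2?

Answer: 3

Working:
BFS to 2:
  Layer 0: {0}
  Layer 1: {3}
  Layer 2: {5}
  Layer 3: {2}
first hit 2 at d=3 via b·tau·b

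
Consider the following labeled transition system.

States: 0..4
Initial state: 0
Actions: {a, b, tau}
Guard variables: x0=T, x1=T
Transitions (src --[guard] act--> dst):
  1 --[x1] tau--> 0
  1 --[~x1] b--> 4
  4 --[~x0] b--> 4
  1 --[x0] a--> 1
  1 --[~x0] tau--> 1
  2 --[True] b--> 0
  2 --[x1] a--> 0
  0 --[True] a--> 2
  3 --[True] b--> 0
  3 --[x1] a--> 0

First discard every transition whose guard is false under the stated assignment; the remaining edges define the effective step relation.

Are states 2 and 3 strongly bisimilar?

Bisimulation quotient by refinement:
  π0 = {{0,1,2,3,4}}
  π1 = {{0},{1},{2,3},{4}}
stable after 2 split(s): 4 block(s)
2∈{2,3}, 3∈{2,3}

Answer: BISIMILAR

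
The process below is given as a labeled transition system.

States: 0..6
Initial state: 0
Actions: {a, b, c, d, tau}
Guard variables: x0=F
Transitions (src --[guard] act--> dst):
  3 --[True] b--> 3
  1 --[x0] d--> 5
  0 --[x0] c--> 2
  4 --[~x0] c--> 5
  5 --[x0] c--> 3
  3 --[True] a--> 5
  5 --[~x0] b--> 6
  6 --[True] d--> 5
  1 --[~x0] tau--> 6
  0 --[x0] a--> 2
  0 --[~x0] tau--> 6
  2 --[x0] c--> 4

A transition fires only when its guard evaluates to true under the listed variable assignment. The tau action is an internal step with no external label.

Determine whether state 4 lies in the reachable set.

7 transition(s) survive guard evaluation.
L0 = {0}
L1 = {6}  cumulative {0,6}
L2 = {5}  cumulative {0,5,6}
R = {0,5,6}

Answer: UNREACHABLE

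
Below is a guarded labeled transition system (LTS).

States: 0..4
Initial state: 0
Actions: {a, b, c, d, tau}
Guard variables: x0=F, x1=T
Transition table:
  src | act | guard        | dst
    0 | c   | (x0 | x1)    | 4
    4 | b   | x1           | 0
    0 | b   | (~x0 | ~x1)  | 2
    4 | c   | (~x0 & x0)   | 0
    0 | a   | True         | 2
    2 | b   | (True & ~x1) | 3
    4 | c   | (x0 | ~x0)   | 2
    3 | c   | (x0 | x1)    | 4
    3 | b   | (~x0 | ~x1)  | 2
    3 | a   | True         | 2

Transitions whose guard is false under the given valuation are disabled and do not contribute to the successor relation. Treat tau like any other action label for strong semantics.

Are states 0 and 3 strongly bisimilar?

Answer: BISIMILAR

Analysis:
Bisimulation quotient by refinement:
  π0 = {{0,1,2,3,4}}
  π1 = {{0,3},{1,2},{4}}
stable after 2 split(s): 3 block(s)
[0]={0,3}  [3]={0,3}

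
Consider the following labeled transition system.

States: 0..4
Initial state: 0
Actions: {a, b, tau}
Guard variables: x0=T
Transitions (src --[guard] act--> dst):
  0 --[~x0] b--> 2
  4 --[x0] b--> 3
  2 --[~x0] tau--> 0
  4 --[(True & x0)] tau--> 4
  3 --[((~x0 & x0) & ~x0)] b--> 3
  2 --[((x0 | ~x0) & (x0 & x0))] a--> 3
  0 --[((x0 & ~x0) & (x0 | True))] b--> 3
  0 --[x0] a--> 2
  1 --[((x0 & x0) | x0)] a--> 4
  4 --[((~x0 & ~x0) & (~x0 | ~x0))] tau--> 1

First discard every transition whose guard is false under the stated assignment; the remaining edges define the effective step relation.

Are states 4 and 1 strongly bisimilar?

Compute ~ classes (split until stable):
  round 0: {{0,1,2,3,4}}
  round 1: {{0,1,2},{3},{4}}
  round 2: {{0},{1},{2},{3},{4}}
Fixed point at round 3; 5 class(es).
4∈{4}, 1∈{1}

Answer: NOT BISIMILAR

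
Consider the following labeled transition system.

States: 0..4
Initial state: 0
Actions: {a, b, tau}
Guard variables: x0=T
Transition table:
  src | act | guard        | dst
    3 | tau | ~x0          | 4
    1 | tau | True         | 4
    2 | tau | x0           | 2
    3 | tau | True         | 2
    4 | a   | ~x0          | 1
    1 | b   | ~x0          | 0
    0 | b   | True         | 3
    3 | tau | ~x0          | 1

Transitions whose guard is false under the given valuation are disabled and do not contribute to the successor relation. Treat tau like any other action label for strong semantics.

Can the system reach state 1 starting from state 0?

Guard filter leaves 4 enabled edge(s).
L0 = {0}
L1 = {3}  total {0,3}
L2 = {2}  total {0,2,3}
Reachable = {0,2,3}

Answer: UNREACHABLE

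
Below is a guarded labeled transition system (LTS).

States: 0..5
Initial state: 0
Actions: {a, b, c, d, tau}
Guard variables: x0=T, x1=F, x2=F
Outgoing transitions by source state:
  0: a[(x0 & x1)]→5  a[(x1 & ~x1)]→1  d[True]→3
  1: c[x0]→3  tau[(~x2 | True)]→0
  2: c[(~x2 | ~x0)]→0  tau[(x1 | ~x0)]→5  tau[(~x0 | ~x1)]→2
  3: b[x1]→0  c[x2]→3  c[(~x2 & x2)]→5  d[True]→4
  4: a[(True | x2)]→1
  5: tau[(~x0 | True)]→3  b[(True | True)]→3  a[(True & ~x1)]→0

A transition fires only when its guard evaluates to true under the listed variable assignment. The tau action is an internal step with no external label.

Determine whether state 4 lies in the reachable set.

10 transition(s) survive guard evaluation.
Layer 0: {0}
Layer 1: {3}  total {0,3}
Layer 2: {4}  total {0,3,4}
Layer 3: {1}  total {0,1,3,4}
Reach set: {0,1,3,4}
trace reaching 4: d·d

Answer: REACHABLE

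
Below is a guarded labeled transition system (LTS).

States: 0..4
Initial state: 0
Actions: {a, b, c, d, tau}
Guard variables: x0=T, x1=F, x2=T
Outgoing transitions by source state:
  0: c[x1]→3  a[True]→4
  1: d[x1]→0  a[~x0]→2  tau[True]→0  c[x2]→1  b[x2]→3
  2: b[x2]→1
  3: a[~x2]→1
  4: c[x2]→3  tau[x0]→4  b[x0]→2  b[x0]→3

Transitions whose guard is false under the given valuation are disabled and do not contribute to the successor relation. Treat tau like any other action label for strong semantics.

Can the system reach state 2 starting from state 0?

Answer: REACHABLE

Analysis:
9 transition(s) survive guard evaluation.
depth 0: {0}
depth 1: {4}  total {0,4}
depth 2: {2,3}  total {0,2,3,4}
depth 3: {1}  total {0,1,2,3,4}
R = {0,1,2,3,4}
trace reaching 2: a·b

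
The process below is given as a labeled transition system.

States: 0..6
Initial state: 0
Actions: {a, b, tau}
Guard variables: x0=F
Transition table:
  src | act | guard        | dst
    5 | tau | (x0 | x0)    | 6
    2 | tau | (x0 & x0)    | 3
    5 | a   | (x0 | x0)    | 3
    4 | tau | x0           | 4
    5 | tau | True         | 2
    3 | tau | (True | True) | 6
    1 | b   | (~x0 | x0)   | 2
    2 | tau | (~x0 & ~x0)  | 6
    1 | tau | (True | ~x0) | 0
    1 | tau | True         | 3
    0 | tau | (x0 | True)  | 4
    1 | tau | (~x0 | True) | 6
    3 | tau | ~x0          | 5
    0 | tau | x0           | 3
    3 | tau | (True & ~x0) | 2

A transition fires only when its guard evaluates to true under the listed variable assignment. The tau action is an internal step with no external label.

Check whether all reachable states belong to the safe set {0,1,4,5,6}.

Answer: INVARIANT HOLDS

Working:
Inv-set: {0,1,4,5,6}
Reach set: {0,4}
  0: safe
  4: safe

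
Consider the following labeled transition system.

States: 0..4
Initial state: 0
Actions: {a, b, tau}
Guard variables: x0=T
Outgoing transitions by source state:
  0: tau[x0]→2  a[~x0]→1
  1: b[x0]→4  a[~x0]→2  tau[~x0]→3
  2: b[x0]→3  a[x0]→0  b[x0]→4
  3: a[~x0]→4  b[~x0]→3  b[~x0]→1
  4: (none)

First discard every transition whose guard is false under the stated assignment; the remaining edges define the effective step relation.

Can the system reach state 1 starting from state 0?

Answer: UNREACHABLE

Working:
After dropping false guards: 5 live edges.
depth 0: {0}
depth 1: {2}  cumulative {0,2}
depth 2: {3,4}  cumulative {0,2,3,4}
R = {0,2,3,4}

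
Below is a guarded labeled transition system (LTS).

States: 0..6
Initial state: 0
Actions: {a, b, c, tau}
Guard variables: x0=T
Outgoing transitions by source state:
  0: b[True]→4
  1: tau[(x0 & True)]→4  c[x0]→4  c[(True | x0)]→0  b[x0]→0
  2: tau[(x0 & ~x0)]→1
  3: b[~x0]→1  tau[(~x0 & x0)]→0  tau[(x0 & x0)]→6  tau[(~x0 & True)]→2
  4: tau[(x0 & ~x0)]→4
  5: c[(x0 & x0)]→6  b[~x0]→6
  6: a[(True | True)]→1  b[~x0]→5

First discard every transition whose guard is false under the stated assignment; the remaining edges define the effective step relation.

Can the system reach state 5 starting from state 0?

Answer: UNREACHABLE

Trace:
8 transition(s) survive guard evaluation.
depth 0: {0}
depth 1: {4}  now seen {0,4}
Reach set: {0,4}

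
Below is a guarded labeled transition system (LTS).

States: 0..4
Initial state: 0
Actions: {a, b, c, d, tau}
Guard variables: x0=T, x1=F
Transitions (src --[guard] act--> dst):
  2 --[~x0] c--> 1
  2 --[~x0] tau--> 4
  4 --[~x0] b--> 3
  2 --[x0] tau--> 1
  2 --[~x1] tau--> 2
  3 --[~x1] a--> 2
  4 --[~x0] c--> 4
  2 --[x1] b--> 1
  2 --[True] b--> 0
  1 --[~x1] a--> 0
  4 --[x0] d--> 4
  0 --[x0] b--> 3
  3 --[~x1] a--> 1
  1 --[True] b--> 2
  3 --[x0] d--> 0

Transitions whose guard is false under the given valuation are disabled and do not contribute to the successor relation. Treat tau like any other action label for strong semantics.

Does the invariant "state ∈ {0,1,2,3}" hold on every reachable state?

Answer: INVARIANT HOLDS

Analysis:
Safe = {0,1,2,3}
R = {0,1,2,3}
  0: ✓
  1: ✓
  2: ✓
  3: ✓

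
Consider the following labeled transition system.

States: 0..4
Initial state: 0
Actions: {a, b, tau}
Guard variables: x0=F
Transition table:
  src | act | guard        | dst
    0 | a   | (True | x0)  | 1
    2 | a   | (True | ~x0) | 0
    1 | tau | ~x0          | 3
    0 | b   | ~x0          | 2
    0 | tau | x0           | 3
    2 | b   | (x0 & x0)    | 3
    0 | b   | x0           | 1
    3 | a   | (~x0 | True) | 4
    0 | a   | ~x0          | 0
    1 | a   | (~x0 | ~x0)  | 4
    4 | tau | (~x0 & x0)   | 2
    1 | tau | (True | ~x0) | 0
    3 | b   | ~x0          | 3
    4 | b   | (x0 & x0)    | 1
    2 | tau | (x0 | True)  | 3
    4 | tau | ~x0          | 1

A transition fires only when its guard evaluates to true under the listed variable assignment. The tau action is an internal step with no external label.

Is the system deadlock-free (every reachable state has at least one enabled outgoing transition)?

Reach set: {0,1,2,3,4}
  0: a→0  a→1  b→2  [3 out]
  1: a→4  tau→0  tau→3  [3 out]
  2: a→0  tau→3  [2 out]
  3: a→4  b→3  [2 out]
  4: tau→1  [1 out]

Answer: DEADLOCK-FREE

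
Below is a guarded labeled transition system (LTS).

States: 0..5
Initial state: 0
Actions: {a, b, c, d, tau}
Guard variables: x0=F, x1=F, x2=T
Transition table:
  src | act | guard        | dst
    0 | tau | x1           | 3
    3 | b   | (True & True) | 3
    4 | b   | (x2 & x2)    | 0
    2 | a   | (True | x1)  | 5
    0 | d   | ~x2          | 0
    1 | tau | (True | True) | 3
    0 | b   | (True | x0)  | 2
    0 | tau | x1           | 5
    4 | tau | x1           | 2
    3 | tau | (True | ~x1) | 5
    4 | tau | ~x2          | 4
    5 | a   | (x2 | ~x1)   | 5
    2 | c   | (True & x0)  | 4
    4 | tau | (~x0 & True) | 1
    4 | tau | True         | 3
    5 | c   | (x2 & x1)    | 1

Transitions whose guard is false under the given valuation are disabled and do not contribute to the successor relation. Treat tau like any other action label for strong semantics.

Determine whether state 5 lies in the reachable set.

After dropping false guards: 9 live edges.
depth 0: {0}
depth 1: {2}  cumulative {0,2}
depth 2: {5}  cumulative {0,2,5}
Reachable = {0,2,5}
trace reaching 5: b·a

Answer: REACHABLE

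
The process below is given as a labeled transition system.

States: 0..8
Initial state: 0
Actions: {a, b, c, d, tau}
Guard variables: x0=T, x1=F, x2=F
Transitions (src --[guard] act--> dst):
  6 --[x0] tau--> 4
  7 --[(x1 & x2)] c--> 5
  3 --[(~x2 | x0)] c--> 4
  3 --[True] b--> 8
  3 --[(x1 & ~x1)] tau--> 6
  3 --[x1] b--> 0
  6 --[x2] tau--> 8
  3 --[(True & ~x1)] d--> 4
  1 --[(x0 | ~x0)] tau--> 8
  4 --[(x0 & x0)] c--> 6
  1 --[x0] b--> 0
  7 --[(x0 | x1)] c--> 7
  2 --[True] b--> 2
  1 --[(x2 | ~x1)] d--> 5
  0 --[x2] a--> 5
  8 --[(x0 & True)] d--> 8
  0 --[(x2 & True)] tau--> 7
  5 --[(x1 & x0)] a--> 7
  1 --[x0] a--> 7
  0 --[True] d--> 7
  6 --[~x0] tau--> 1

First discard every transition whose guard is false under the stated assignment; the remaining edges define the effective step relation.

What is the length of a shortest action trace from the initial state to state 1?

Answer: UNREACHABLE

Working:
Layered search for 1:
  Layer 0: {0}
  Layer 1: {7}
1 never appears.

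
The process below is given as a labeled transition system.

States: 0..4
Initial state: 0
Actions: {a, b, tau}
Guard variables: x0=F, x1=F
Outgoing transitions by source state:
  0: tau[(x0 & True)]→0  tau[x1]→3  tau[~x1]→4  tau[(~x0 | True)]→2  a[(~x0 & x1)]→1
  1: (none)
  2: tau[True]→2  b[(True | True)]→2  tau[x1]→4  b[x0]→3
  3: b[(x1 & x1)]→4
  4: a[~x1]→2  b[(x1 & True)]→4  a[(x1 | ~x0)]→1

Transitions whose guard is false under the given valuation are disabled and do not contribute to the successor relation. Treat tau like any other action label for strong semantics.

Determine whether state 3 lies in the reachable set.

After dropping false guards: 6 live edges.
depth 0: {0}
depth 1: {2,4}  total {0,2,4}
depth 2: {1}  total {0,1,2,4}
Reachable = {0,1,2,4}

Answer: UNREACHABLE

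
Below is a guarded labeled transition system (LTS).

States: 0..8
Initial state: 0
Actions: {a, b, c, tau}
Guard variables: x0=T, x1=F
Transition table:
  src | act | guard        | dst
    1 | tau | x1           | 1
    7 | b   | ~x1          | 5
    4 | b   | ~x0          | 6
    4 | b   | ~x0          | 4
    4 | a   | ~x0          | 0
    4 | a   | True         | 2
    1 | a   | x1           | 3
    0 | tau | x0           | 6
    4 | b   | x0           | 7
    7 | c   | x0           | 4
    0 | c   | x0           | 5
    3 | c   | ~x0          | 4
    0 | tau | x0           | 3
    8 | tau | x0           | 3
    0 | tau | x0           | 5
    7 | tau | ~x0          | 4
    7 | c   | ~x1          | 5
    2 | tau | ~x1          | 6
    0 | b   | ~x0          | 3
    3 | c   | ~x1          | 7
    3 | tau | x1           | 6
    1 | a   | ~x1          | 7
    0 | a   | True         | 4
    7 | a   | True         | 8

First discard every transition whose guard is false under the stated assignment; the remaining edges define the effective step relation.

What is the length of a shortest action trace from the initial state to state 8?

Breadth-first toward 8:
  L0 = {0}
  L1 = {3,4,5,6}
  L2 = {2,7}
  L3 = {8}
depth(8)=3, e.g. a·b·a

Answer: 3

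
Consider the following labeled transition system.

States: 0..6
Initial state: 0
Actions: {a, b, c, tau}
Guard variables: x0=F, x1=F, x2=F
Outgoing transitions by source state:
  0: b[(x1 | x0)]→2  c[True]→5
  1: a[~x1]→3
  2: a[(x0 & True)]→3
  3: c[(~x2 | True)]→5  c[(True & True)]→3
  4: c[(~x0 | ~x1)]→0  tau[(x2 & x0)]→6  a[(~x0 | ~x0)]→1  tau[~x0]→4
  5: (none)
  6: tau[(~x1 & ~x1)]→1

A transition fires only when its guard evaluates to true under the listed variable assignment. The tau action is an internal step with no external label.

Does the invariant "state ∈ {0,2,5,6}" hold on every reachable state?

Inv-set: {0,2,5,6}
Reach set: {0,5}
  0: ✓
  5: ✓

Answer: INVARIANT HOLDS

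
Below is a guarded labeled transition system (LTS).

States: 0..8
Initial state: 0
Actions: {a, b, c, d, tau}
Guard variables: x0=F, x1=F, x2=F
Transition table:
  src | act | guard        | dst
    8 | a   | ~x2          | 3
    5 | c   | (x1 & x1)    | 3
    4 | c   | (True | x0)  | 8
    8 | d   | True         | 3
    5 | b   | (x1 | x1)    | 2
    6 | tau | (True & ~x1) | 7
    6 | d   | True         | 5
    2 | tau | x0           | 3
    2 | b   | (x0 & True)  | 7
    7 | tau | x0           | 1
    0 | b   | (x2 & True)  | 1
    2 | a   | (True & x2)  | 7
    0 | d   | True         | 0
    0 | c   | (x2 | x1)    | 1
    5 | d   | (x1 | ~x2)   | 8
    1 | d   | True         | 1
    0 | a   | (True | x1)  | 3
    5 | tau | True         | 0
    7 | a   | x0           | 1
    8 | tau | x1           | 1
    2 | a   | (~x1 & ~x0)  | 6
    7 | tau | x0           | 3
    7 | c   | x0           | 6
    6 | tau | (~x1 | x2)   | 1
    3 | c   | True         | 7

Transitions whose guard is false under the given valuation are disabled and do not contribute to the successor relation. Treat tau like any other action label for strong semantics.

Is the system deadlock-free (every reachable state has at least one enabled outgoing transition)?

Answer: DEADLOCK at state 7

Trace:
R = {0,3,7}
  0: a→3  d→0  [2 out]
  3: c→7  [1 out]
  7: ∅  [deadlock]
trace reaching 7: a·c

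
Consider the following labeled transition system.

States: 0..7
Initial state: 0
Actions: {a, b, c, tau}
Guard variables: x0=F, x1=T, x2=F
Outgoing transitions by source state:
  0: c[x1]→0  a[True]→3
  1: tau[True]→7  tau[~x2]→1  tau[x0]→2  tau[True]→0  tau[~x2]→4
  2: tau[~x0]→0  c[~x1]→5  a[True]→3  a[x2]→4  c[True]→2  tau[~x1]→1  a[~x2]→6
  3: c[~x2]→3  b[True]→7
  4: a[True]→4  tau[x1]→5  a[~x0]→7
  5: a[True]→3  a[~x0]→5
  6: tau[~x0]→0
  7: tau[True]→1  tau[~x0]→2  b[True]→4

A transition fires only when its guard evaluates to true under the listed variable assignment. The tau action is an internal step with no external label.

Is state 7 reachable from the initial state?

After dropping false guards: 21 live edges.
depth 0: {0}
depth 1: {3}  cumulative {0,3}
depth 2: {7}  cumulative {0,3,7}
depth 3: {1,2,4}  cumulative {0,1,2,3,4,7}
depth 4: {5,6}  cumulative {0,1,2,3,4,5,6,7}
R = {0,1,2,3,4,5,6,7}
Path to 7: a·b

Answer: REACHABLE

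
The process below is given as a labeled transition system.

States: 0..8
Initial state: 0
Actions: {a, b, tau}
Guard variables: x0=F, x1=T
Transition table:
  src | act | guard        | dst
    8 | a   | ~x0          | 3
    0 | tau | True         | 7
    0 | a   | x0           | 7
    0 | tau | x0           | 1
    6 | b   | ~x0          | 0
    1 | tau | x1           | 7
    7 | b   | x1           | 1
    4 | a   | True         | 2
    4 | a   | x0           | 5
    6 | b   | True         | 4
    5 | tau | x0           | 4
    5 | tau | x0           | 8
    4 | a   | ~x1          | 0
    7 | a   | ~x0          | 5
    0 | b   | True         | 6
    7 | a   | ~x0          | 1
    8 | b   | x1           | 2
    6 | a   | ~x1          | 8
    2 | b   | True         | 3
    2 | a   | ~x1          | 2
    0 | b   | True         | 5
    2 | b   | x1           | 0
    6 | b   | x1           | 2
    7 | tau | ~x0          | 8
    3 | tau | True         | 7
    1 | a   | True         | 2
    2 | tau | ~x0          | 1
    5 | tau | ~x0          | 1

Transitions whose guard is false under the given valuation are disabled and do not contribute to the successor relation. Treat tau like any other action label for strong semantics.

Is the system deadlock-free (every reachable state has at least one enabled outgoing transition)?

Reachable = {0,1,2,3,4,5,6,7,8}
  0: b→5  b→6  tau→7  [deg 3]
  1: a→2  tau→7  [deg 2]
  2: b→0  b→3  tau→1  [deg 3]
  3: tau→7  [deg 1]
  4: a→2  [deg 1]
  5: tau→1  [deg 1]
  6: b→0  b→2  b→4  [deg 3]
  7: a→1  a→5  b→1  tau→8  [deg 4]
  8: a→3  b→2  [deg 2]

Answer: DEADLOCK-FREE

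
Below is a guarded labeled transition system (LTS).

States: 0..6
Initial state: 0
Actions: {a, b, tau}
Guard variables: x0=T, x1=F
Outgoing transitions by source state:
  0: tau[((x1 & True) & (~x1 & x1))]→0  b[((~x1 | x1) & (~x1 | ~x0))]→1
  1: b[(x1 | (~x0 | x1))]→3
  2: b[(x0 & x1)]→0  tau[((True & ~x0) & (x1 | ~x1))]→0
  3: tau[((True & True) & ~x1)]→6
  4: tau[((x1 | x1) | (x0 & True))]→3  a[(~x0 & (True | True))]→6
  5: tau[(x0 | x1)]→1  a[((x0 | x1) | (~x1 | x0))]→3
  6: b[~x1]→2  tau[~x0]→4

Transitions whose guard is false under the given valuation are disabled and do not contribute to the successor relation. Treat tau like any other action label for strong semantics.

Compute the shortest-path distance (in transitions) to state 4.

Answer: UNREACHABLE

Trace:
Layered search for 4:
  depth 0: {0}
  depth 1: {1}
4 never appears.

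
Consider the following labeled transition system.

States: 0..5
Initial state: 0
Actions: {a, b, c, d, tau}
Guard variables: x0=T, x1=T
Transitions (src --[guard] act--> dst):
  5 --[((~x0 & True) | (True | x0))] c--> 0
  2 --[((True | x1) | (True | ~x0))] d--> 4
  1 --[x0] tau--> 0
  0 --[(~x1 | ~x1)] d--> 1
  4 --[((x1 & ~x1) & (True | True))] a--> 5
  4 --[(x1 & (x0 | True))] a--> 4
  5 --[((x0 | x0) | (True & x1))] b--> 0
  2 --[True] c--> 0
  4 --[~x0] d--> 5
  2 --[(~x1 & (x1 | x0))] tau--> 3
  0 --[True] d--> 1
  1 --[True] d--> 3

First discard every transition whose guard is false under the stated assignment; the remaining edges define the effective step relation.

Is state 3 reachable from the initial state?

After dropping false guards: 8 live edges.
Layer 0: {0}
Layer 1: {1}  cumulative {0,1}
Layer 2: {3}  cumulative {0,1,3}
Reach set: {0,1,3}
witness 3: d·d

Answer: REACHABLE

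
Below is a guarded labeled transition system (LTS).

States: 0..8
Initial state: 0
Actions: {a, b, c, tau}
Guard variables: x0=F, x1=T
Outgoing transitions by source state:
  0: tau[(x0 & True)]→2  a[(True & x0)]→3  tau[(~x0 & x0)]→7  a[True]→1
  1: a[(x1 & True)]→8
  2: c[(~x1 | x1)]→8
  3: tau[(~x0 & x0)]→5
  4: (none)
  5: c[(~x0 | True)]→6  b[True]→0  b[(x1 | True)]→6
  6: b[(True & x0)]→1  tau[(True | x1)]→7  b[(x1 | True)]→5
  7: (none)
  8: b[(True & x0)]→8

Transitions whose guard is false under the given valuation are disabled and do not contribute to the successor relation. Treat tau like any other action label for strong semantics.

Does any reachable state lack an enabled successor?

Reach set: {0,1,8}
  0: a→1  [1 out]
  1: a→8  [1 out]
  8: ∅  [STUCK]
trace reaching 8: a·a

Answer: DEADLOCK at state 8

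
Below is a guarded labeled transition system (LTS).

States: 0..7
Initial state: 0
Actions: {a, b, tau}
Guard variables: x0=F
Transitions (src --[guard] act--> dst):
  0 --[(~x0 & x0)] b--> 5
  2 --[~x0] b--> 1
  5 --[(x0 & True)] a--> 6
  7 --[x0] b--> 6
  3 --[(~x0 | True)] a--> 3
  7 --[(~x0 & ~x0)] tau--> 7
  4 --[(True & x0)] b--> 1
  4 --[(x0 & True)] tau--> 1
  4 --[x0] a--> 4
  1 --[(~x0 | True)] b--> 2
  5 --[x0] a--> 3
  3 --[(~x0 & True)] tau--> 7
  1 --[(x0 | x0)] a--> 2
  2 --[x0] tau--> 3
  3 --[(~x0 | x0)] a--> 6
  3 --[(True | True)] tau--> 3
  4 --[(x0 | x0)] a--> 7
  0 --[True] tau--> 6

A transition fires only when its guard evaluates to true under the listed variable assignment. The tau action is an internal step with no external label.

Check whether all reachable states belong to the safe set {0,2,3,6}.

Allowed set {0,2,3,6}
Reach set: {0,6}
  0: ✓
  6: ✓

Answer: INVARIANT HOLDS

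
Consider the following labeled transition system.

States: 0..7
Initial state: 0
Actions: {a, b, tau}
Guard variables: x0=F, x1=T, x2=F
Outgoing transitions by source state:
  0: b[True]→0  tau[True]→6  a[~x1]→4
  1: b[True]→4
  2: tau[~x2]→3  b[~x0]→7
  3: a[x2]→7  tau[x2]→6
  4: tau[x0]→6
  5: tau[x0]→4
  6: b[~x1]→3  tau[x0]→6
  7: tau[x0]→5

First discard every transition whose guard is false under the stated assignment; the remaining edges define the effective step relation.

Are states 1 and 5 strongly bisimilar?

Answer: NOT BISIMILAR

Analysis:
Bisimulation quotient by refinement:
  P[0] = {{0,1,2,3,4,5,6,7}}
  P[1] = {{0,2},{1},{3,4,5,6,7}}
  P[2] = {{0},{1},{2},{3,4,5,6,7}}
4 equivalence class(es) (converged in 3)
[1]={1}  [5]={3,4,5,6,7}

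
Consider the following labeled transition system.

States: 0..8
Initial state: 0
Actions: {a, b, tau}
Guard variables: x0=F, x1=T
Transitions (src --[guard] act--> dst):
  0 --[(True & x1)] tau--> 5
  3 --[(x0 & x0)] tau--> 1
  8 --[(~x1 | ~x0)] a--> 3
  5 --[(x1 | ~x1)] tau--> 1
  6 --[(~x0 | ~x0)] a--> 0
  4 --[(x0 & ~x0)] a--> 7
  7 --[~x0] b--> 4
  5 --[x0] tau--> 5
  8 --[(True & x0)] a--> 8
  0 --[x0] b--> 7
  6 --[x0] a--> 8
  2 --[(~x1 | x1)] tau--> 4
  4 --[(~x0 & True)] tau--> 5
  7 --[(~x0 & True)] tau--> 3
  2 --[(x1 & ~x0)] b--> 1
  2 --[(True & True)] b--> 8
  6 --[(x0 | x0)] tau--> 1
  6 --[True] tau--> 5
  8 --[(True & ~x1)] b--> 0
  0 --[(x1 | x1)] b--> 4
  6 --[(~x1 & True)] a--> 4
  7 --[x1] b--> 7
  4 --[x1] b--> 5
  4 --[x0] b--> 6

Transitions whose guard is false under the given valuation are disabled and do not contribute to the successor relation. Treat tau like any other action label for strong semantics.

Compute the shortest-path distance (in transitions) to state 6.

BFS to 6:
  Layer 0: {0}
  Layer 1: {4,5}
  Layer 2: {1}
6 never appears.

Answer: UNREACHABLE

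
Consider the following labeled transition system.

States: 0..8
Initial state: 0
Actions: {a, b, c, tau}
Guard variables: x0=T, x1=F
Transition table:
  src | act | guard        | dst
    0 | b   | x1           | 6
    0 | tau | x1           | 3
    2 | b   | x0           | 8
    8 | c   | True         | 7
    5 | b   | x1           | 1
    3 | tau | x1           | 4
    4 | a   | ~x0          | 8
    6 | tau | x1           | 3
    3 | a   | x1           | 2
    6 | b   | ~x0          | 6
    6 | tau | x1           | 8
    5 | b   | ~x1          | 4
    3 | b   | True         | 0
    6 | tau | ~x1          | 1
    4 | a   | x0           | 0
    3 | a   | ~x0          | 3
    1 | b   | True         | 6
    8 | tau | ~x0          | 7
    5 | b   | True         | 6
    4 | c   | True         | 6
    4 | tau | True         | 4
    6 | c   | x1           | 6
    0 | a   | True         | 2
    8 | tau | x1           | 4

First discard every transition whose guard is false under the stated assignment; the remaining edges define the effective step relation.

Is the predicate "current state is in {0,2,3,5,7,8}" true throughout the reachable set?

Safe = {0,2,3,5,7,8}
R = {0,2,7,8}
  0: ✓
  2: ✓
  7: ✓
  8: ✓

Answer: INVARIANT HOLDS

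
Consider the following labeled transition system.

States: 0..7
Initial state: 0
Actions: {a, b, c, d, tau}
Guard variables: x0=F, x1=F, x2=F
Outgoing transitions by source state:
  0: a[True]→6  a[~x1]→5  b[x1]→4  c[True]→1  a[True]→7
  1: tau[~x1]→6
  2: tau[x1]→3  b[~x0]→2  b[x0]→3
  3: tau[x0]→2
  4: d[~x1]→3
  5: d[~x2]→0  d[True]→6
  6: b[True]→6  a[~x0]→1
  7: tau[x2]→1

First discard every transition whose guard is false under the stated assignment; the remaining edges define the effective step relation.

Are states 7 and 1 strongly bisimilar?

Answer: NOT BISIMILAR

Working:
Compute ~ classes (split until stable):
  π0 = {{0,1,2,3,4,5,6,7}}
  π1 = {{0},{1},{2},{3,7},{4,5},{6}}
  π2 = {{0},{1},{2},{3,7},{4},{5},{6}}
Fixed point at round 3; 7 class(es).
class of 7: {3,7}; class of 1: {1}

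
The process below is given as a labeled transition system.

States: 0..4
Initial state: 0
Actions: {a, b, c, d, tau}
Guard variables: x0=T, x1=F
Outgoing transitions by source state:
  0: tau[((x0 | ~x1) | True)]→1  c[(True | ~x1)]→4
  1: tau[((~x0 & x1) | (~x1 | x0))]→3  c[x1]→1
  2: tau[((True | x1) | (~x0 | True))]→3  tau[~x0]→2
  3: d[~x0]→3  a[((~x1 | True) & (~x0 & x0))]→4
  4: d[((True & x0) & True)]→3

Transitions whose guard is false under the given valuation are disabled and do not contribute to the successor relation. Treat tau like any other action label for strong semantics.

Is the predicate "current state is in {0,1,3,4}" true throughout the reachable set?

Answer: INVARIANT HOLDS

Analysis:
Inv-set: {0,1,3,4}
Reach set: {0,1,3,4}
  0: safe
  1: safe
  3: safe
  4: safe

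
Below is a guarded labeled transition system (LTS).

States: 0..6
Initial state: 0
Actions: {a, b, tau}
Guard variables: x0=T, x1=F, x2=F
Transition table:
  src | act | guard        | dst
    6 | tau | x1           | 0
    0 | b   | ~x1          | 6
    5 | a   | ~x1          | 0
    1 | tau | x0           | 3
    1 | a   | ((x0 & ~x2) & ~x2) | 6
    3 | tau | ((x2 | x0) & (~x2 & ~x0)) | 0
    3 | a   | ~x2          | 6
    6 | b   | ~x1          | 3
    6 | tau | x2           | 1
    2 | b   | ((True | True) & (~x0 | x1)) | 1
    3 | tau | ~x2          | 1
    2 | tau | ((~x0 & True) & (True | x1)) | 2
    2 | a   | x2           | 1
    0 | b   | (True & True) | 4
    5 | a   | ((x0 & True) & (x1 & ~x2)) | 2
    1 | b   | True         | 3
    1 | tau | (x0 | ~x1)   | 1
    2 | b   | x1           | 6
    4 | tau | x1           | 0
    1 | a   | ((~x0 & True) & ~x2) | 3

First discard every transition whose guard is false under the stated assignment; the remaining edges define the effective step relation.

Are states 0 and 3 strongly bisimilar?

Answer: NOT BISIMILAR

Trace:
Bisimulation quotient by refinement:
  π0 = {{0,1,2,3,4,5,6}}
  π1 = {{0,6},{1},{2,4},{3},{5}}
  π2 = {{0},{1},{2,4},{3},{5},{6}}
6 equivalence class(es) (converged in 3)
0∈{0}, 3∈{3}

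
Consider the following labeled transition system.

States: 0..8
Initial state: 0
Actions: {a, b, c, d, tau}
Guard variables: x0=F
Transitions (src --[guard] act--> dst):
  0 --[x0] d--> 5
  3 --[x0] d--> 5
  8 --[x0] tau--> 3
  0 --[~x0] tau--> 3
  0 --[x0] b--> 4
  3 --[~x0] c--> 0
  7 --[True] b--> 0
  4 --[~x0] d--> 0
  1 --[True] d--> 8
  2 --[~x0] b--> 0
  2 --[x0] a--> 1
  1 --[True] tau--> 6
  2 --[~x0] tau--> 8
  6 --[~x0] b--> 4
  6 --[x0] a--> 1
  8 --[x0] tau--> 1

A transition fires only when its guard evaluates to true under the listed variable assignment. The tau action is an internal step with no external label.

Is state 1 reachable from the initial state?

After dropping false guards: 9 live edges.
Layer 0: {0}
Layer 1: {3}  cumulative {0,3}
R = {0,3}

Answer: UNREACHABLE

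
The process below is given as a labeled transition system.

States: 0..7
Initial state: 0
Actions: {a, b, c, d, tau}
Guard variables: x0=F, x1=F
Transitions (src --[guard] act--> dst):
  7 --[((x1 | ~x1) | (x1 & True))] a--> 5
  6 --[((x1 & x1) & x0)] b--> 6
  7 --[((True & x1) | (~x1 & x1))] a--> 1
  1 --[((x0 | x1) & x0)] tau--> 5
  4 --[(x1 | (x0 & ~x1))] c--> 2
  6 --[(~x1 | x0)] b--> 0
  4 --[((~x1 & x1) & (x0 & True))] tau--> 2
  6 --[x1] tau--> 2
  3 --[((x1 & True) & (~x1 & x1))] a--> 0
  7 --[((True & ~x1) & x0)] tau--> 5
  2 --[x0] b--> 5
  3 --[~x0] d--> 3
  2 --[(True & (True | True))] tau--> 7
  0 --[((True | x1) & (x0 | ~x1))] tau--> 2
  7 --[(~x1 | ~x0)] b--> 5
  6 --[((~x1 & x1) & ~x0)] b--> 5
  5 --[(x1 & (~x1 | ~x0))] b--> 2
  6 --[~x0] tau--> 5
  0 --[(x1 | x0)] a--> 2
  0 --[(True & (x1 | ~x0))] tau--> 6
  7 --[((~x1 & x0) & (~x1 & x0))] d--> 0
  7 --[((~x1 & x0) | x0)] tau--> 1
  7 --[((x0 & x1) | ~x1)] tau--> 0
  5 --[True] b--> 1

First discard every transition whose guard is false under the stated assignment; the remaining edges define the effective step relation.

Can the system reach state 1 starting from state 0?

Answer: REACHABLE

Trace:
Guard filter leaves 10 enabled edge(s).
L0 = {0}
L1 = {2,6}  now seen {0,2,6}
L2 = {5,7}  now seen {0,2,5,6,7}
L3 = {1}  now seen {0,1,2,5,6,7}
R = {0,1,2,5,6,7}
trace reaching 1: tau·tau·b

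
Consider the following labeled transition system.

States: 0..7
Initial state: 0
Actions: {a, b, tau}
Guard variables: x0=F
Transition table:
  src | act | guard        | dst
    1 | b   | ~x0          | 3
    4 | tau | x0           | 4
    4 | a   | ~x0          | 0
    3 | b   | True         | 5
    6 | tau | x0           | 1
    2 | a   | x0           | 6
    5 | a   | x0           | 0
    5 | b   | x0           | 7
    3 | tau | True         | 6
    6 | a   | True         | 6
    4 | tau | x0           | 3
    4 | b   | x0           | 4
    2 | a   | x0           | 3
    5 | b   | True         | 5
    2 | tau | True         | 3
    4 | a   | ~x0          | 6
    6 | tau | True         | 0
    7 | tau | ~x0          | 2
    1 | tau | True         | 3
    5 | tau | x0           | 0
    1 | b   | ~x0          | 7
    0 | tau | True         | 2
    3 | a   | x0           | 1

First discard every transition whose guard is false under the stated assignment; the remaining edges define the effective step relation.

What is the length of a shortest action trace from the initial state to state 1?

Answer: UNREACHABLE

Analysis:
BFS to 1:
  depth 0: {0}
  depth 1: {2}
  depth 2: {3}
  depth 3: {5,6}
1 never appears.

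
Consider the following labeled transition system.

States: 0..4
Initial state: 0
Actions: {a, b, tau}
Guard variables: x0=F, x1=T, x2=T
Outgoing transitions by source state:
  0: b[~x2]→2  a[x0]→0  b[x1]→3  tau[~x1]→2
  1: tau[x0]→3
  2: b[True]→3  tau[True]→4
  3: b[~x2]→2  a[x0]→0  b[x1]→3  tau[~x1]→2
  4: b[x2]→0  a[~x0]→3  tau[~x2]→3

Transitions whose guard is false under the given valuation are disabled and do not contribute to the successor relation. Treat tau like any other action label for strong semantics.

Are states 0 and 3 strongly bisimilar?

Answer: BISIMILAR

Working:
Compute ~ classes (split until stable):
  π0 = {{0,1,2,3,4}}
  π1 = {{0,3},{1},{2},{4}}
stable after 2 split(s): 4 block(s)
class of 0: {0,3}; class of 3: {0,3}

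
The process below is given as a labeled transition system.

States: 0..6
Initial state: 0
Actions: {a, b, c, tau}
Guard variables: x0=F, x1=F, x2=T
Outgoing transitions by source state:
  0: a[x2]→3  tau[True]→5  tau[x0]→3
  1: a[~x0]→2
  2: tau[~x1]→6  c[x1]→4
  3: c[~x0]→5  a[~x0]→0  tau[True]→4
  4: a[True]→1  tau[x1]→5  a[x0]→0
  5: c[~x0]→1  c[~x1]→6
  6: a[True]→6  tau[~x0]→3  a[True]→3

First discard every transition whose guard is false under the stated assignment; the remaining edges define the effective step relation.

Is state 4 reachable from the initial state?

13 transition(s) survive guard evaluation.
depth 0: {0}
depth 1: {3,5}  now seen {0,3,5}
depth 2: {1,4,6}  now seen {0,1,3,4,5,6}
depth 3: {2}  now seen {0,1,2,3,4,5,6}
Reachable = {0,1,2,3,4,5,6}
witness 4: a·tau

Answer: REACHABLE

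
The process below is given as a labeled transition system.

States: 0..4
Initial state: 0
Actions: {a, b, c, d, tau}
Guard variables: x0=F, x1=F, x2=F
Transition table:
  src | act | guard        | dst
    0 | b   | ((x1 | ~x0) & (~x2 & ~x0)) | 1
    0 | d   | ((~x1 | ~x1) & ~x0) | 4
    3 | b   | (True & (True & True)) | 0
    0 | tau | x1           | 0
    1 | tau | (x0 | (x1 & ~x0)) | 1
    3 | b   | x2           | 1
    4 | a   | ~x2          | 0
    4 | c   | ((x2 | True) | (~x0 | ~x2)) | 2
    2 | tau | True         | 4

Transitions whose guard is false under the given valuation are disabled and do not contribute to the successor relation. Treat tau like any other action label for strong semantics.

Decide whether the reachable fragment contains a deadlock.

Reach set: {0,1,2,4}
  0: b→1  d→4  [2 exit(s)]
  1: ∅  [deadlock]
  2: tau→4  [1 exit(s)]
  4: a→0  c→2  [2 exit(s)]
Path to 1: b

Answer: DEADLOCK at state 1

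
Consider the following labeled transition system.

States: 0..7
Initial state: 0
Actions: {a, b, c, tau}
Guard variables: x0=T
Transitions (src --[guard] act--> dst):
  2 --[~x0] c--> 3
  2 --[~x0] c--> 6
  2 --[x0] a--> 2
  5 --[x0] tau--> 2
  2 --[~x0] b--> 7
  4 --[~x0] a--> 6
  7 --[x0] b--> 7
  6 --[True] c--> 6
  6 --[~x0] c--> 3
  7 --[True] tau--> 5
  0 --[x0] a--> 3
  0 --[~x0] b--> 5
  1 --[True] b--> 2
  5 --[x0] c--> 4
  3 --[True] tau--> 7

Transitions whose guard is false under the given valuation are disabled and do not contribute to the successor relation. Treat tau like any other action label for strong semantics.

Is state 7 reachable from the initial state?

Answer: REACHABLE

Analysis:
Guard filter leaves 9 enabled edge(s).
depth 0: {0}
depth 1: {3}  now seen {0,3}
depth 2: {7}  now seen {0,3,7}
depth 3: {5}  now seen {0,3,5,7}
depth 4: {2,4}  now seen {0,2,3,4,5,7}
Reach set: {0,2,3,4,5,7}
Path to 7: a·tau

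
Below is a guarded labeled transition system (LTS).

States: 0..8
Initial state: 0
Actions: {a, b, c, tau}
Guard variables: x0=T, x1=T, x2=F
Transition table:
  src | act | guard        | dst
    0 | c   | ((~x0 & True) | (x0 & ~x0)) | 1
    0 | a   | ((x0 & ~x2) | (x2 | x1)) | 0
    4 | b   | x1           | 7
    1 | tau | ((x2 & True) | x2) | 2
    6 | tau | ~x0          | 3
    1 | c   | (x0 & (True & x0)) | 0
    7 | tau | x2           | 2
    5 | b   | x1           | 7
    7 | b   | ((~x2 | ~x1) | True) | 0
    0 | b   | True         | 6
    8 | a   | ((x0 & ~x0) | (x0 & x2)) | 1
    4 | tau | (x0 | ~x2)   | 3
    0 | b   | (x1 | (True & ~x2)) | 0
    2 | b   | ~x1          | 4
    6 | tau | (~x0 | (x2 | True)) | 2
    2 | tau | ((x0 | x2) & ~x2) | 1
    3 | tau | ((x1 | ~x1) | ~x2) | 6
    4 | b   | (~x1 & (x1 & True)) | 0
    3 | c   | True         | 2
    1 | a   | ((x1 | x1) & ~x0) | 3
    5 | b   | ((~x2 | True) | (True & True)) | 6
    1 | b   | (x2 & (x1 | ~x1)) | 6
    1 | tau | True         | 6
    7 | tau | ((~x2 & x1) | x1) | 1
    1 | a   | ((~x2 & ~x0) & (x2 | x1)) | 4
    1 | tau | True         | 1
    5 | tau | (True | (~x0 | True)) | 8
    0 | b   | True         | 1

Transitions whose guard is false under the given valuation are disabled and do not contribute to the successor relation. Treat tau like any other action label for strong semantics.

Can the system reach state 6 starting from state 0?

Answer: REACHABLE

Analysis:
18 transition(s) survive guard evaluation.
depth 0: {0}
depth 1: {1,6}  total {0,1,6}
depth 2: {2}  total {0,1,2,6}
R = {0,1,2,6}
Path to 6: b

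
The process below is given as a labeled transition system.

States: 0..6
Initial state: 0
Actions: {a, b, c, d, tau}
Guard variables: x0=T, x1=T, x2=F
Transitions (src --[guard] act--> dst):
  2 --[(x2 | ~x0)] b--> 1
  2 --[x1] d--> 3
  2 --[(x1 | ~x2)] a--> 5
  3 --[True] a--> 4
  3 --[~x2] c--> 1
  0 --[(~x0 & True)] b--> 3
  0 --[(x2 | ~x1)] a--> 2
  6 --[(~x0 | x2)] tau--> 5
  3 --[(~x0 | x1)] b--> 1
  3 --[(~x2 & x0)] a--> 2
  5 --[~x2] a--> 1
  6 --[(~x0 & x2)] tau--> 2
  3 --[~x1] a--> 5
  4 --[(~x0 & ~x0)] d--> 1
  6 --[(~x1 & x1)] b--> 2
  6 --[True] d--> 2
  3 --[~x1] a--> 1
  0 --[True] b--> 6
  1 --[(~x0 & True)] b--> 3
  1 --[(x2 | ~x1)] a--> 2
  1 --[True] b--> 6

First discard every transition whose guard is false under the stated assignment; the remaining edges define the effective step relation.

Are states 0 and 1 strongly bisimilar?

Bisimulation quotient by refinement:
  P[0] = {{0,1,2,3,4,5,6}}
  P[1] = {{0,1},{2},{3},{4},{5},{6}}
stable after 2 split(s): 6 block(s)
class of 0: {0,1}; class of 1: {0,1}

Answer: BISIMILAR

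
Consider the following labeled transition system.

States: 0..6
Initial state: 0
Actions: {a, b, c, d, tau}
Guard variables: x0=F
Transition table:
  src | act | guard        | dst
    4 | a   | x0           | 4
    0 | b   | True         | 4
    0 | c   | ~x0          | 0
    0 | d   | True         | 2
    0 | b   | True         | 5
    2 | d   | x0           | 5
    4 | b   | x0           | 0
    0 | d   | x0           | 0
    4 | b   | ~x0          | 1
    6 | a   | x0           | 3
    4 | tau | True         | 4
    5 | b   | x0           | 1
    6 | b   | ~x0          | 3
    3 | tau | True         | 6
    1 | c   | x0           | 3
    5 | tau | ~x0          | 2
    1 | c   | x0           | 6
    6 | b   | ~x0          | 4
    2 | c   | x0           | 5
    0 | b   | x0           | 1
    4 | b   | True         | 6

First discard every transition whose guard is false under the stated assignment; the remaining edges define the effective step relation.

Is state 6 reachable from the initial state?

After dropping false guards: 11 live edges.
L0 = {0}
L1 = {2,4,5}  cumulative {0,2,4,5}
L2 = {1,6}  cumulative {0,1,2,4,5,6}
L3 = {3}  cumulative {0,1,2,3,4,5,6}
Reachable = {0,1,2,3,4,5,6}
witness 6: b·b

Answer: REACHABLE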